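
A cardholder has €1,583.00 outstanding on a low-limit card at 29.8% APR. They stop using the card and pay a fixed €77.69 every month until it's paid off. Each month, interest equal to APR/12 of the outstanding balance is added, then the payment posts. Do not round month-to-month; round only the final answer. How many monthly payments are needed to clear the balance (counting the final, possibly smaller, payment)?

Monthly rate r = 29.8%/12 = 2.48333% = 0.0248333.
Recurrence: B ← B·(1+r) − €77.69.
Month 1: interest €39.31; balance after payment €1,544.62.
Month 2: interest €38.36; balance after payment €1,505.29.
Closed form: n = −ln(1 − rB₀/P)/ln(1+r) = −ln(0.494)/ln(1.02483) ≈ 28.749, so the balance reaches zero during payment 29.

29 payments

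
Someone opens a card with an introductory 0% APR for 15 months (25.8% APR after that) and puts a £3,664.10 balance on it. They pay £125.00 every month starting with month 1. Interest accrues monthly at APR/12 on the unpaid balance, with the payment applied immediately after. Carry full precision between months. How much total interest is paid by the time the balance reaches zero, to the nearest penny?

£372.29

Promo months 1–15 at r₀ = 0%/12 = 0; months 16+ at r₁ = 25.8%/12 = 0.0215.
After month 15 (no interest yet): B = £3,664.10 − 15·£125.00 = £1,789.10.
Then at r₁ with £125.00/mo: n₂ = −ln(1 − r₁·B/P)/ln(1+r₁) ≈ 17.29 → 18 more payments.
Total paid = 32·£125.00 + £36.39 = £4,036.39; interest = £4,036.39 − £3,664.10 = £372.29.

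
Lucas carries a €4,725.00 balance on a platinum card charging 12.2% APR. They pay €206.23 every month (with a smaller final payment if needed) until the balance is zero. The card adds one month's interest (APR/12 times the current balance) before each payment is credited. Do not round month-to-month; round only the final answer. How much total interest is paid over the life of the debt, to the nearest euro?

€682

Monthly rate r = 12.2%/12 = 1.01667% = 0.0101667.
Payoff takes n = ⌈−ln(1 − rB₀/P)/ln(1+r)⌉ = ⌈26.216⌉ = 27 payments; the last is €44.64.
Total paid = 26·€206.23 + €44.64 = €5,406.62.
Total interest = total paid − principal = €5,406.62 − €4,725.00 = €681.62.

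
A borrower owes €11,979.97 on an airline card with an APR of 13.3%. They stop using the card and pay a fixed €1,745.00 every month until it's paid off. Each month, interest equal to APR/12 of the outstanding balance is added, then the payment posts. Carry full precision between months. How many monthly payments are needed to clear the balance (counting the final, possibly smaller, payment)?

Monthly rate r = 13.3%/12 = 1.10833% = 0.0110833.
Recurrence: B ← B·(1+r) − €1,745.00.
Month 1: interest €132.78; balance after payment €10,367.75.
Month 2: interest €114.91; balance after payment €8,737.66.
Closed form: n = −ln(1 − rB₀/P)/ln(1+r) = −ln(0.92391)/ln(1.01108) ≈ 7.180, so the balance reaches zero during payment 8.

8 months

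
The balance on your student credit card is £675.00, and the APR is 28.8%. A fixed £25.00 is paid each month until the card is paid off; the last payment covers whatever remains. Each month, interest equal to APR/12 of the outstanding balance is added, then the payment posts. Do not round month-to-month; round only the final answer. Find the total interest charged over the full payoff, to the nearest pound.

Monthly rate r = 28.8%/12 = 2.4% = 0.024.
Payoff takes n = ⌈−ln(1 − rB₀/P)/ln(1+r)⌉ = ⌈44.025⌉ = 45 payments; the last is £0.64.
Total paid = 44·£25.00 + £0.64 = £1,100.64.
Total interest = total paid − principal = £1,100.64 − £675.00 = £425.64.

£426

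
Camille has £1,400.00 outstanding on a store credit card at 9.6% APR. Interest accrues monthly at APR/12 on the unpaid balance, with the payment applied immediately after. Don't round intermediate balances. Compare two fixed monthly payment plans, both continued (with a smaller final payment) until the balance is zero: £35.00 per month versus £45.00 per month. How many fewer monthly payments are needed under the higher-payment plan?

Monthly rate r = 9.6%/12 = 0.8% = 0.008.
At £35.00/mo: n = ⌈−ln(1 − rB₀/P)/ln(1+r)⌉ = 49 payments (last £14.05); total interest = total paid − £1,400.00 = £294.05.
At £45.00/mo: 36 payments (last £41.33); total interest £216.33.
Payments saved = 49 − 36 = 13.

13 fewer payments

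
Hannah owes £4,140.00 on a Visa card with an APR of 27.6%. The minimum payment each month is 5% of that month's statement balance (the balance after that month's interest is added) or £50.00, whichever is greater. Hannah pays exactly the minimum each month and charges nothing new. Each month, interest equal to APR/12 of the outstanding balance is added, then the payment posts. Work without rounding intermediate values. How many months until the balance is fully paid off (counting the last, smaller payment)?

Monthly rate r = 27.6%/12 = 2.3% = 0.023.
While 5% of the post-interest balance exceeds £50.00, each month B ← (B·(1+r))·(1 − 0.05), i.e. B shrinks by the factor (1+r)·0.95 = 0.97185.
This holds for months 1–51. Entering month 52 the balance is £965.08; 5% of the post-interest balance is now below £50.00, so the flat £50.00 minimum applies from here.
From month 52 a fixed £50.00 at rate r clears £965.08 in 26 more payments. Total: 51 + 26 = 77 months.

77 months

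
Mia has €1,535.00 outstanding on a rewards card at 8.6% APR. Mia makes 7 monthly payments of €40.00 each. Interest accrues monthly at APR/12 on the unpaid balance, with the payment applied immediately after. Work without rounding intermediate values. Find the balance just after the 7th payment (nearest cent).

€1,327.59

Monthly rate r = 8.6%/12 = 0.716667% = 0.00716667.
Each month: B ← B·(1+r) − €40.00.
Month 1: interest €11.00; balance after payment €1,506.00.
Month 2: interest €10.79; balance after payment €1,476.79.
Month 3: interest €10.58; balance after payment €1,447.38.
Month 4: interest €10.37; balance after payment €1,417.75.
Month 5: interest €10.16; balance after payment €1,387.91.
Month 6: interest €9.95; balance after payment €1,357.86.
Month 7: interest €9.73; balance after payment €1,327.59.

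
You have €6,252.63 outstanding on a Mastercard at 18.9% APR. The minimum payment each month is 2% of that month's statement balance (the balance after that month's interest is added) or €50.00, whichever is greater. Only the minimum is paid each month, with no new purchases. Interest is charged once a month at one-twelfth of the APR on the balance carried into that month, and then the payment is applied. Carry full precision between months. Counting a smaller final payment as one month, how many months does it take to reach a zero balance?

300 months

Monthly rate r = 18.9%/12 = 1.575% = 0.01575.
While 2% of the post-interest balance exceeds €50.00, each month B ← (B·(1+r))·(1 − 0.02), i.e. B shrinks by the factor (1+r)·0.98 = 0.99543.
This holds for months 1–204. Entering month 205 the balance is €2,458.64; 2% of the post-interest balance is now below €50.00, so the flat €50.00 minimum applies from here.
From month 205 a fixed €50.00 at rate r clears €2,458.64 in 96 more payments. Total: 204 + 96 = 300 months.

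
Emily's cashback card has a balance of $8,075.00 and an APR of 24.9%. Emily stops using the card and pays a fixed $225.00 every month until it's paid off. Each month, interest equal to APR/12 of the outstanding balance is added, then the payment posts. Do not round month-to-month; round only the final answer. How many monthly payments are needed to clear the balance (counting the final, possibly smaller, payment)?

Monthly rate r = 24.9%/12 = 2.075% = 0.02075.
Recurrence: B ← B·(1+r) − $225.00.
Month 1: interest $167.56; balance after payment $8,017.56.
Month 2: interest $166.36; balance after payment $7,958.92.
Closed form: n = −ln(1 − rB₀/P)/ln(1+r) = −ln(0.25531)/ln(1.02075) ≈ 66.478, so the balance reaches zero during payment 67.

67 months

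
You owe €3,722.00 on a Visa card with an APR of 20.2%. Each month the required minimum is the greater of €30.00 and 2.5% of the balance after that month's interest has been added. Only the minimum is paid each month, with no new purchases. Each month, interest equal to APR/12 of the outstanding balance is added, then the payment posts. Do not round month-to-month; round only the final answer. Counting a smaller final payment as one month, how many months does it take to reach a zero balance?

Monthly rate r = 20.2%/12 = 1.68333% = 0.0168333.
While 2.5% of the post-interest balance exceeds €30.00, each month B ← (B·(1+r))·(1 − 0.025), i.e. B shrinks by the factor (1+r)·0.975 = 0.99141.
This holds for months 1–134. Entering month 135 the balance is €1,171.83; 2.5% of the post-interest balance is now below €30.00, so the flat €30.00 minimum applies from here.
From month 135 a fixed €30.00 at rate r clears €1,171.83 in 65 more payments. Total: 134 + 65 = 199 months.

199 months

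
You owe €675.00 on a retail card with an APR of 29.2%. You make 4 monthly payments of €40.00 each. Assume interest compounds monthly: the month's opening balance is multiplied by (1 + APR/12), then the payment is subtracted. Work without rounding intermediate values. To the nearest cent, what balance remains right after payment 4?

Monthly rate r = 29.2%/12 = 2.43333% = 0.0243333.
Each month: B ← B·(1+r) − €40.00.
Month 1: interest €16.43; balance after payment €651.42.
Month 2: interest €15.85; balance after payment €627.28.
Month 3: interest €15.26; balance after payment €602.54.
Month 4: interest €14.66; balance after payment €577.20.

€577.20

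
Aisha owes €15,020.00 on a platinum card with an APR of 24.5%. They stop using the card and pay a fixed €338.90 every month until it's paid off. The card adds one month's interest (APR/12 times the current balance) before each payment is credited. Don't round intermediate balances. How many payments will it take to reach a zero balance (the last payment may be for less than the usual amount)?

Monthly rate r = 24.5%/12 = 2.04167% = 0.0204167.
Recurrence: B ← B·(1+r) − €338.90.
Month 1: interest €306.66; balance after payment €14,987.76.
Month 2: interest €306.00; balance after payment €14,954.86.
Closed form: n = −ln(1 − rB₀/P)/ln(1+r) = −ln(0.095136)/ln(1.02042) ≈ 116.394, so the balance reaches zero during payment 117.

117 payments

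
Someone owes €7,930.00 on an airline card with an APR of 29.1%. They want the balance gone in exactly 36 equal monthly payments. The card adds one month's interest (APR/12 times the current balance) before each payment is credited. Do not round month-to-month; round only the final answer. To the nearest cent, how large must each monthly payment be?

€332.74

Monthly rate r = 29.1%/12 = 2.425% = 0.02425.
Level-payment amortization: P = B₀·r / (1 − (1+r)^(−n)) = 7930.00·0.02425 / (1 − 1.02425^(−36)).
Denominator 1 − (1+r)^(−36) = 0.577929513.
P = 192.303 / 0.577929513 ≈ 332.74.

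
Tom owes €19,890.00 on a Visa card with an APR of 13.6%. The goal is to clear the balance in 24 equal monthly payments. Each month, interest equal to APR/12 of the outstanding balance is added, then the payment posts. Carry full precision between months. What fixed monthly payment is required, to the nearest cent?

€951.22

Monthly rate r = 13.6%/12 = 1.13333% = 0.0113333.
Level-payment amortization: P = B₀·r / (1 − (1+r)^(−n)) = 19890.00·0.0113333 / (1 − 1.01133^(−24)).
Denominator 1 − (1+r)^(−24) = 0.236979373.
P = 225.42 / 0.236979373 ≈ 951.22.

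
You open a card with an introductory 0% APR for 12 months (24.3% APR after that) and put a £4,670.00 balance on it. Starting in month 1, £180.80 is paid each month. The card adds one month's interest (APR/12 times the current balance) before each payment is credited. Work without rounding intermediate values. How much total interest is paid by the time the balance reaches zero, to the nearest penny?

Promo months 1–12 at r₀ = 0%/12 = 0; months 13+ at r₁ = 24.3%/12 = 0.02025.
After month 12 (no interest yet): B = £4,670.00 − 12·£180.80 = £2,500.40.
Then at r₁ with £180.80/mo: n₂ = −ln(1 − r₁·B/P)/ln(1+r₁) ≈ 16.39 → 17 more payments.
Total paid = 28·£180.80 + £70.87 = £5,133.27; interest = £5,133.27 − £4,670.00 = £463.27.

£463.27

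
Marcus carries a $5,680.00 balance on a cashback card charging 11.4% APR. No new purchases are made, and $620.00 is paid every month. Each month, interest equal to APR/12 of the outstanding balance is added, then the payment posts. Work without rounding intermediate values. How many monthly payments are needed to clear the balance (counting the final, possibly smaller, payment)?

Monthly rate r = 11.4%/12 = 0.95% = 0.0095.
Recurrence: B ← B·(1+r) − $620.00.
Month 1: interest $53.96; balance after payment $5,113.96.
Month 2: interest $48.58; balance after payment $4,542.54.
Closed form: n = −ln(1 − rB₀/P)/ln(1+r) = −ln(0.91297)/ln(1.0095) ≈ 9.630, so the balance reaches zero during payment 10.

10 payments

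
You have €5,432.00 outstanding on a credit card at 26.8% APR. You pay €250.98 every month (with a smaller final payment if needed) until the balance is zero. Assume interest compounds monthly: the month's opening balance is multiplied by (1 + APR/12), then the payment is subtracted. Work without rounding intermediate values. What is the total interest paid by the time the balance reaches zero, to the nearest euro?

Monthly rate r = 26.8%/12 = 2.23333% = 0.0223333.
Payoff takes n = ⌈−ln(1 − rB₀/P)/ln(1+r)⌉ = ⌈29.900⌉ = 30 payments; the last is €226.10.
Total paid = 29·€250.98 + €226.10 = €7,504.52.
Total interest = total paid − principal = €7,504.52 − €5,432.00 = €2,072.52.

€2,073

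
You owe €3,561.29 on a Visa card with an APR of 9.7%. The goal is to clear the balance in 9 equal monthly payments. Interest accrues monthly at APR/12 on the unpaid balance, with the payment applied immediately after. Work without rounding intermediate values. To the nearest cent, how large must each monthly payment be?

Monthly rate r = 9.7%/12 = 0.808333% = 0.00808333.
Level-payment amortization: P = B₀·r / (1 − (1+r)^(−n)) = 3561.29·0.00808333 / (1 − 1.00808^(−9)).
Denominator 1 − (1+r)^(−9) = 0.0698947654.
P = 28.7871 / 0.0698947654 ≈ 411.86.

€411.86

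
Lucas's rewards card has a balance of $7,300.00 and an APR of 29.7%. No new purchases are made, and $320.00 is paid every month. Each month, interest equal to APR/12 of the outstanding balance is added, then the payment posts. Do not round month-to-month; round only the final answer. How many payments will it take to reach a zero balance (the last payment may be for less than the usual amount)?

35 payments

Monthly rate r = 29.7%/12 = 2.475% = 0.02475.
Recurrence: B ← B·(1+r) − $320.00.
Month 1: interest $180.67; balance after payment $7,160.68.
Month 2: interest $177.23; balance after payment $7,017.90.
Closed form: n = −ln(1 − rB₀/P)/ln(1+r) = −ln(0.43539)/ln(1.02475) ≈ 34.010, so the balance reaches zero during payment 35.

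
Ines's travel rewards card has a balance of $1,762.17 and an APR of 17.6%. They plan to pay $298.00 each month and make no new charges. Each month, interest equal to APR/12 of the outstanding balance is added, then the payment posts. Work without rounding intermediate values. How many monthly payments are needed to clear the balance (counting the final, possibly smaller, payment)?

Monthly rate r = 17.6%/12 = 1.46667% = 0.0146667.
Recurrence: B ← B·(1+r) − $298.00.
Month 1: interest $25.85; balance after payment $1,490.02.
Month 2: interest $21.85; balance after payment $1,213.87.
Closed form: n = −ln(1 − rB₀/P)/ln(1+r) = −ln(0.91327)/ln(1.01467) ≈ 6.231, so the balance reaches zero during payment 7.

7 months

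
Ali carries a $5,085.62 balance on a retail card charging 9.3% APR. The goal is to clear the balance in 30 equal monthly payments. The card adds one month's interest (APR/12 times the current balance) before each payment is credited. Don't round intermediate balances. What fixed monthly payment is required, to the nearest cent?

Monthly rate r = 9.3%/12 = 0.775% = 0.00775.
Level-payment amortization: P = B₀·r / (1 − (1+r)^(−n)) = 5085.62·0.00775 / (1 − 1.00775^(−30)).
Denominator 1 − (1+r)^(−30) = 0.206739562.
P = 39.4136 / 0.206739562 ≈ 190.64.

$190.64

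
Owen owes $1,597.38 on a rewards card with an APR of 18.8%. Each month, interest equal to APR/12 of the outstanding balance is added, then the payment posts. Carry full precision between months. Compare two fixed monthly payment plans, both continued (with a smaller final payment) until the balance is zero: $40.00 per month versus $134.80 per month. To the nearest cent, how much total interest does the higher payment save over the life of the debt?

Monthly rate r = 18.8%/12 = 1.56667% = 0.0156667.
At $40.00/mo: n = ⌈−ln(1 − rB₀/P)/ln(1+r)⌉ = 64 payments (last $8.26); total interest = total paid − $1,597.38 = $930.88.
At $134.80/mo: 14 payments (last $28.59); total interest $183.61.
Interest saved = $930.88 − $183.61 = $747.27.

$747.27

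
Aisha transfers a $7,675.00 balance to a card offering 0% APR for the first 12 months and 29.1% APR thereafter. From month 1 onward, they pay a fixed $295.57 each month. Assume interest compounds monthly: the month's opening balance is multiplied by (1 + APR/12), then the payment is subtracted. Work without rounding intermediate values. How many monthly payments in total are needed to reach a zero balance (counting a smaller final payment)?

30 payments

Promo months 1–12 at r₀ = 0%/12 = 0; months 13+ at r₁ = 29.1%/12 = 0.02425.
After month 12 (no interest yet): B = $7,675.00 − 12·$295.57 = $4,128.16.
Then at r₁ with $295.57/mo: n₂ = −ln(1 − r₁·B/P)/ln(1+r₁) ≈ 17.26 → 18 more payments.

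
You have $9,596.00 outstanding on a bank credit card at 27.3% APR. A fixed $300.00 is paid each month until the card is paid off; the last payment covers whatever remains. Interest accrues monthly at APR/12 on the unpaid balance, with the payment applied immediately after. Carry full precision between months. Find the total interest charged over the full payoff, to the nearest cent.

$7,752.79

Monthly rate r = 27.3%/12 = 2.275% = 0.02275.
Payoff takes n = ⌈−ln(1 − rB₀/P)/ln(1+r)⌉ = ⌈57.828⌉ = 58 payments; the last is $248.79.
Total paid = 57·$300.00 + $248.79 = $17,348.79.
Total interest = total paid − principal = $17,348.79 − $9,596.00 = $7,752.79.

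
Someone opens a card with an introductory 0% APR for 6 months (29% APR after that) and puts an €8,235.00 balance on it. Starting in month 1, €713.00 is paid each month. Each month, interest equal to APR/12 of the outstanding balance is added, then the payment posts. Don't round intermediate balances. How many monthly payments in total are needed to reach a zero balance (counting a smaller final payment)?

13 payments

Promo months 1–6 at r₀ = 0%/12 = 0; months 7+ at r₁ = 29%/12 = 0.0241667.
After month 6 (no interest yet): B = €8,235.00 − 6·€713.00 = €3,957.00.
Then at r₁ with €713.00/mo: n₂ = −ln(1 − r₁·B/P)/ln(1+r₁) ≈ 6.03 → 7 more payments.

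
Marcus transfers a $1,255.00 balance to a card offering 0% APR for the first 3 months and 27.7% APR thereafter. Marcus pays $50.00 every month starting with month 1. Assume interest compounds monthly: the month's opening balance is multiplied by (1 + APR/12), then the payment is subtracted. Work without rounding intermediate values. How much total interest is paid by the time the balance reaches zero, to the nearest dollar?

$459

Promo months 1–3 at r₀ = 0%/12 = 0; months 4+ at r₁ = 27.7%/12 = 0.0230833.
After month 3 (no interest yet): B = $1,255.00 − 3·$50.00 = $1,105.00.
Then at r₁ with $50.00/mo: n₂ = −ln(1 − r₁·B/P)/ln(1+r₁) ≈ 31.27 → 32 more payments.
Total paid = 34·$50.00 + $13.67 = $1,713.67; interest = $1,713.67 − $1,255.00 = $458.67.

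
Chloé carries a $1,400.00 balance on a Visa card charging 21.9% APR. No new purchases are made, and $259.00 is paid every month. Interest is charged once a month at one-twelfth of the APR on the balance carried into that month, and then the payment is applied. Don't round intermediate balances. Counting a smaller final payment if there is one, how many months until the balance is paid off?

6 payments

Monthly rate r = 21.9%/12 = 1.825% = 0.01825.
Recurrence: B ← B·(1+r) − $259.00.
Month 1: interest $25.55; balance after payment $1,166.55.
Month 2: interest $21.29; balance after payment $928.84.
Month 3: interest $16.95; balance after payment $686.79.
Month 4: interest $12.53; balance after payment $440.32.
Month 5: interest $8.04; balance after payment $189.36.
Month 6: interest $3.46; balance after payment $0.00.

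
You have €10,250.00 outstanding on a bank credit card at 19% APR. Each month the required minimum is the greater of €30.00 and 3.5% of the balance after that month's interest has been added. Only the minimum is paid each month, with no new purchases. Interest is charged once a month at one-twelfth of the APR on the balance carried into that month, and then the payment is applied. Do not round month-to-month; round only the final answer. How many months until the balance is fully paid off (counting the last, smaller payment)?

Monthly rate r = 19%/12 = 1.58333% = 0.0158333.
While 3.5% of the post-interest balance exceeds €30.00, each month B ← (B·(1+r))·(1 − 0.035), i.e. B shrinks by the factor (1+r)·0.965 = 0.98028.
This holds for months 1–126. Entering month 127 the balance is €833.29; 3.5% of the post-interest balance is now below €30.00, so the flat €30.00 minimum applies from here.
From month 127 a fixed €30.00 at rate r clears €833.29 in 37 more payments. Total: 126 + 37 = 163 months.

163 months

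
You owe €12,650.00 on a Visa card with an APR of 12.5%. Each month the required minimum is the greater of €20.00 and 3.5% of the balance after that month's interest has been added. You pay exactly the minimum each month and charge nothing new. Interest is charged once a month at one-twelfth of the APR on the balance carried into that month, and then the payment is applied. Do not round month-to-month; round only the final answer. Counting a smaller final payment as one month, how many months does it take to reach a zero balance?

Monthly rate r = 12.5%/12 = 1.04167% = 0.0104167.
While 3.5% of the post-interest balance exceeds €20.00, each month B ← (B·(1+r))·(1 − 0.035), i.e. B shrinks by the factor (1+r)·0.965 = 0.97505.
This holds for months 1–124. Entering month 125 the balance is €551.49; 3.5% of the post-interest balance is now below €20.00, so the flat €20.00 minimum applies from here.
From month 125 a fixed €20.00 at rate r clears €551.49 in 33 more payments. Total: 124 + 33 = 157 months.

157 months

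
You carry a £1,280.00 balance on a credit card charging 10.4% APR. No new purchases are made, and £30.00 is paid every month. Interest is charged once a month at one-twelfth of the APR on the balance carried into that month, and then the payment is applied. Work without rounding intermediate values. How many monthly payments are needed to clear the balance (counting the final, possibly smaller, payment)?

54 months

Monthly rate r = 10.4%/12 = 0.866667% = 0.00866667.
Recurrence: B ← B·(1+r) − £30.00.
Month 1: interest £11.09; balance after payment £1,261.09.
Month 2: interest £10.93; balance after payment £1,242.02.
Closed form: n = −ln(1 − rB₀/P)/ln(1+r) = −ln(0.63022)/ln(1.00867) ≈ 53.502, so the balance reaches zero during payment 54.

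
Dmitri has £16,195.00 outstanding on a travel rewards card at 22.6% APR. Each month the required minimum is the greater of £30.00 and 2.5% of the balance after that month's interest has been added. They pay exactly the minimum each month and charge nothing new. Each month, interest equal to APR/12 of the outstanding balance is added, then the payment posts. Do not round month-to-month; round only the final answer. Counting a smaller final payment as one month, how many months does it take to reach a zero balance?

466 months

Monthly rate r = 22.6%/12 = 1.88333% = 0.0188333.
While 2.5% of the post-interest balance exceeds £30.00, each month B ← (B·(1+r))·(1 − 0.025), i.e. B shrinks by the factor (1+r)·0.975 = 0.99336.
This holds for months 1–394. Entering month 395 the balance is £1,174.46; 2.5% of the post-interest balance is now below £30.00, so the flat £30.00 minimum applies from here.
From month 395 a fixed £30.00 at rate r clears £1,174.46 in 72 more payments. Total: 394 + 72 = 466 months.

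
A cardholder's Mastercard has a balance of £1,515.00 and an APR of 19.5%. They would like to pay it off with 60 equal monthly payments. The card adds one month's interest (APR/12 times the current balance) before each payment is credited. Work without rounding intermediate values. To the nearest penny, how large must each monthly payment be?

£39.72

Monthly rate r = 19.5%/12 = 1.625% = 0.01625.
Level-payment amortization: P = B₀·r / (1 − (1+r)^(−n)) = 1515.00·0.01625 / (1 − 1.01625^(−60)).
Denominator 1 − (1+r)^(−60) = 0.619839943.
P = 24.6188 / 0.619839943 ≈ 39.72.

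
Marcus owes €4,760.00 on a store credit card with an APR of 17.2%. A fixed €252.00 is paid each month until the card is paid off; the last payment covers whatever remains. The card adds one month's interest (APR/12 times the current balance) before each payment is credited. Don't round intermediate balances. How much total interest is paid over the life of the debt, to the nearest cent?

Monthly rate r = 17.2%/12 = 1.43333% = 0.0143333.
Payoff takes n = ⌈−ln(1 − rB₀/P)/ln(1+r)⌉ = ⌈22.185⌉ = 23 payments; the last is €46.86.
Total paid = 22·€252.00 + €46.86 = €5,590.86.
Total interest = total paid − principal = €5,590.86 − €4,760.00 = €830.86.

€830.86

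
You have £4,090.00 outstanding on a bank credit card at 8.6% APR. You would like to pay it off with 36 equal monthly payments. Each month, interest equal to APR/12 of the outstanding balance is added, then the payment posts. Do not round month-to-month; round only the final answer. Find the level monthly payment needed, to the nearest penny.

£129.30

Monthly rate r = 8.6%/12 = 0.716667% = 0.00716667.
Level-payment amortization: P = B₀·r / (1 − (1+r)^(−n)) = 4090.00·0.00716667 / (1 − 1.00717^(−36)).
Denominator 1 − (1+r)^(−36) = 0.226693571.
P = 29.3117 / 0.226693571 ≈ 129.30.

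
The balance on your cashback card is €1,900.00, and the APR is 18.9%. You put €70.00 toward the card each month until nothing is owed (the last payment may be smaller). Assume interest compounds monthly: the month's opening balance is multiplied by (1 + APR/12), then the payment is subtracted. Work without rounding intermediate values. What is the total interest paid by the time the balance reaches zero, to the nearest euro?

Monthly rate r = 18.9%/12 = 1.575% = 0.01575.
Payoff takes n = ⌈−ln(1 − rB₀/P)/ln(1+r)⌉ = ⌈35.690⌉ = 36 payments; the last is €48.44.
Total paid = 35·€70.00 + €48.44 = €2,498.44.
Total interest = total paid − principal = €2,498.44 − €1,900.00 = €598.44.

€598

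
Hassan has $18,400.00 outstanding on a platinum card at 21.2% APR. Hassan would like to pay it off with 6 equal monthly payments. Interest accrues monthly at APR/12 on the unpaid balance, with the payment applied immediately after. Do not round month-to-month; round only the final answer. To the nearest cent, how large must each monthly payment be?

$3,259.06

Monthly rate r = 21.2%/12 = 1.76667% = 0.0176667.
Level-payment amortization: P = B₀·r / (1 − (1+r)^(−n)) = 18400.00·0.0176667 / (1 − 1.01767^(−6)).
Denominator 1 − (1+r)^(−6) = 0.0997425946.
P = 325.067 / 0.0997425946 ≈ 3259.06.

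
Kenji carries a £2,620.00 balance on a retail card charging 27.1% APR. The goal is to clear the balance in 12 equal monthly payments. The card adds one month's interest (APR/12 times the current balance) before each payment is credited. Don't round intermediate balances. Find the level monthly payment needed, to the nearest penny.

£251.69

Monthly rate r = 27.1%/12 = 2.25833% = 0.0225833.
Level-payment amortization: P = B₀·r / (1 − (1+r)^(−n)) = 2620.00·0.0225833 / (1 − 1.02258^(−12)).
Denominator 1 − (1+r)^(−12) = 0.235080946.
P = 59.1683 / 0.235080946 ≈ 251.69.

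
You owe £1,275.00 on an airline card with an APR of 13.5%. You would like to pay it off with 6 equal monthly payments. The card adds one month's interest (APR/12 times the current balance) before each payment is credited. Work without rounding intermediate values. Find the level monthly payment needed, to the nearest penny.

£220.95

Monthly rate r = 13.5%/12 = 1.125% = 0.01125.
Level-payment amortization: P = B₀·r / (1 − (1+r)^(−n)) = 1275.00·0.01125 / (1 − 1.01125^(−6)).
Denominator 1 − (1+r)^(−6) = 0.0649199481.
P = 14.3438 / 0.0649199481 ≈ 220.95.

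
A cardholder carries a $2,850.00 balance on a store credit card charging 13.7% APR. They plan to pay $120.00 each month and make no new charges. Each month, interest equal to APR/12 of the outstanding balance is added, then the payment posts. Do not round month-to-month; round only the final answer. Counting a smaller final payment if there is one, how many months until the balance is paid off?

Monthly rate r = 13.7%/12 = 1.14167% = 0.0114167.
Recurrence: B ← B·(1+r) − $120.00.
Month 1: interest $32.54; balance after payment $2,762.54.
Month 2: interest $31.54; balance after payment $2,674.08.
Closed form: n = −ln(1 − rB₀/P)/ln(1+r) = −ln(0.72885)/ln(1.01142) ≈ 27.861, so the balance reaches zero during payment 28.

28 payments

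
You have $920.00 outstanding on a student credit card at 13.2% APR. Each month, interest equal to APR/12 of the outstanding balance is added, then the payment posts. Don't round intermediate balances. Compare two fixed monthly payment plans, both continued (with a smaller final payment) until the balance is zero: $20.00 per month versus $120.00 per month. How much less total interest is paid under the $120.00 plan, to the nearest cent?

Monthly rate r = 13.2%/12 = 1.1% = 0.011.
At $20.00/mo: n = ⌈−ln(1 − rB₀/P)/ln(1+r)⌉ = 65 payments (last $9.28); total interest = total paid − $920.00 = $369.28.
At $120.00/mo: 9 payments (last $6.43); total interest $46.43.
Interest saved = $369.28 − $46.43 = $322.85.

$322.85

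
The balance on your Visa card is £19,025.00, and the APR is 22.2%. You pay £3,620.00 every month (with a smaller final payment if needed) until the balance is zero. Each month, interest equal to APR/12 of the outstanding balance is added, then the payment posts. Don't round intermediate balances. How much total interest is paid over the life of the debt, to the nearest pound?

£1,182

Monthly rate r = 22.2%/12 = 1.85% = 0.0185.
Payoff takes n = ⌈−ln(1 − rB₀/P)/ln(1+r)⌉ = ⌈5.580⌉ = 6 payments; the last is £2,107.21.
Total paid = 5·£3,620.00 + £2,107.21 = £20,207.21.
Total interest = total paid − principal = £20,207.21 − £19,025.00 = £1,182.21.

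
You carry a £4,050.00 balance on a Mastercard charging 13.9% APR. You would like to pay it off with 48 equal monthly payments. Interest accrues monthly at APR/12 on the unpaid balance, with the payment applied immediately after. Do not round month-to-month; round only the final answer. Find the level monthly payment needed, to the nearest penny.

£110.47

Monthly rate r = 13.9%/12 = 1.15833% = 0.0115833.
Level-payment amortization: P = B₀·r / (1 − (1+r)^(−n)) = 4050.00·0.0115833 / (1 − 1.01158^(−48)).
Denominator 1 − (1+r)^(−48) = 0.424665971.
P = 46.9125 / 0.424665971 ≈ 110.47.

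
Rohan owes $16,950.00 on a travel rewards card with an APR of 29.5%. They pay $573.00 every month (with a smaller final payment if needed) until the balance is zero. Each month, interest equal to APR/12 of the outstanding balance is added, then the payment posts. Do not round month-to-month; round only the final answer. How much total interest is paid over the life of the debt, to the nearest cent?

Monthly rate r = 29.5%/12 = 2.45833% = 0.0245833.
Payoff takes n = ⌈−ln(1 − rB₀/P)/ln(1+r)⌉ = ⌈53.489⌉ = 54 payments; the last is $281.78.
Total paid = 53·$573.00 + $281.78 = $30,650.78.
Total interest = total paid − principal = $30,650.78 − $16,950.00 = $13,700.78.

$13,700.78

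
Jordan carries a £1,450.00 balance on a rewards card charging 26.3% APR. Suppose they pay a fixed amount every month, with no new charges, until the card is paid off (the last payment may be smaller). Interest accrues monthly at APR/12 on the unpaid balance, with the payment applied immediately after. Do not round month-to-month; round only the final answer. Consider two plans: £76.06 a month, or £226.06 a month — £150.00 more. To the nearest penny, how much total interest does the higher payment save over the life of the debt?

Monthly rate r = 26.3%/12 = 2.19167% = 0.0219167.
At £76.06/mo: n = ⌈−ln(1 − rB₀/P)/ln(1+r)⌉ = 25 payments (last £72.49); total interest = total paid − £1,450.00 = £447.93.
At £226.06/mo: 7 payments (last £223.34); total interest £129.70.
Interest saved = £447.93 − £129.70 = £318.23.

£318.23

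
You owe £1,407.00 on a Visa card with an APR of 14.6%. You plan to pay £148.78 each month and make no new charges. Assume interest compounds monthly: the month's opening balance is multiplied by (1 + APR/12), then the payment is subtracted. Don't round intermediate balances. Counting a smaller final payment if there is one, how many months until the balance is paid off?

11 payments

Monthly rate r = 14.6%/12 = 1.21667% = 0.0121667.
Recurrence: B ← B·(1+r) − £148.78.
Month 1: interest £17.12; balance after payment £1,275.34.
Month 2: interest £15.52; balance after payment £1,142.08.
Closed form: n = −ln(1 − rB₀/P)/ln(1+r) = −ln(0.88494)/ln(1.01217) ≈ 10.108, so the balance reaches zero during payment 11.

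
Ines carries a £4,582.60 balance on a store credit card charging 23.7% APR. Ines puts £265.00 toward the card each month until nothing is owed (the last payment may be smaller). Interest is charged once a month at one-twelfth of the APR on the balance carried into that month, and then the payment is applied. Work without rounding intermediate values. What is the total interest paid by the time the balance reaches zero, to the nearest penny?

Monthly rate r = 23.7%/12 = 1.975% = 0.01975.
Payoff takes n = ⌈−ln(1 − rB₀/P)/ln(1+r)⌉ = ⌈21.365⌉ = 22 payments; the last is £97.27.
Total paid = 21·£265.00 + £97.27 = £5,662.27.
Total interest = total paid − principal = £5,662.27 − £4,582.60 = £1,079.67.

£1,079.67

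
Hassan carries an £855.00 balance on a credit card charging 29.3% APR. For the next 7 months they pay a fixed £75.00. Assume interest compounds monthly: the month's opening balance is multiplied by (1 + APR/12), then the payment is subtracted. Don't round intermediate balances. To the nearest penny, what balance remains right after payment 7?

Monthly rate r = 29.3%/12 = 2.44167% = 0.0244167.
Each month: B ← B·(1+r) − £75.00.
Month 1: interest £20.88; balance after payment £800.88.
Month 2: interest £19.55; balance after payment £745.43.
Month 3: interest £18.20; balance after payment £688.63.
Month 4: interest £16.81; balance after payment £630.45.
Month 5: interest £15.39; balance after payment £570.84.
Month 6: interest £13.94; balance after payment £509.78.
Month 7: interest £12.45; balance after payment £447.22.

£447.22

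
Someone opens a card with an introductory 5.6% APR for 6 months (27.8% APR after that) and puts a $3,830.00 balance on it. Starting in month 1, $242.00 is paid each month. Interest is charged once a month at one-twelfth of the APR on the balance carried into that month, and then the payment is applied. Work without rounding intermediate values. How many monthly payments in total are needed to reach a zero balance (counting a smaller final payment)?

18 payments

Promo months 1–6 at r₀ = 5.6%/12 = 0.00466667; months 7+ at r₁ = 27.8%/12 = 0.0231667.
After month 6: iterate B ← B·(1+r₀) − $242.00 for 6 months → $2,469.45.
Then at r₁ with $242.00/mo: n₂ = −ln(1 − r₁·B/P)/ln(1+r₁) ≈ 11.78 → 12 more payments.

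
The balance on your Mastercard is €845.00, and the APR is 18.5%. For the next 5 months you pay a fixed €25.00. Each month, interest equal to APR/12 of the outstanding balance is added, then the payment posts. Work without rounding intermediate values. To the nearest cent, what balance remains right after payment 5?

Monthly rate r = 18.5%/12 = 1.54167% = 0.0154167.
Each month: B ← B·(1+r) − €25.00.
Month 1: interest €13.03; balance after payment €833.03.
Month 2: interest €12.84; balance after payment €820.87.
Month 3: interest €12.66; balance after payment €808.52.
Month 4: interest €12.46; balance after payment €795.99.
Month 5: interest €12.27; balance after payment €783.26.

€783.26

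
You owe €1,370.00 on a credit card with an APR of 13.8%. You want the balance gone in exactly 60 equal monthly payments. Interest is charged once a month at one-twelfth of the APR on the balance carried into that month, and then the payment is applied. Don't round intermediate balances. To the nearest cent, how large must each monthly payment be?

€31.74

Monthly rate r = 13.8%/12 = 1.15% = 0.0115.
Level-payment amortization: P = B₀·r / (1 − (1+r)^(−n)) = 1370.00·0.0115 / (1 − 1.0115^(−60)).
Denominator 1 − (1+r)^(−60) = 0.496445161.
P = 15.755 / 0.496445161 ≈ 31.74.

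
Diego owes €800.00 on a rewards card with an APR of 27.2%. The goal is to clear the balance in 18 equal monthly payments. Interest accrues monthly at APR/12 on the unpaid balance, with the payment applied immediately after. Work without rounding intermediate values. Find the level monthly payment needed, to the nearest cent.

€54.62

Monthly rate r = 27.2%/12 = 2.26667% = 0.0226667.
Level-payment amortization: P = B₀·r / (1 − (1+r)^(−n)) = 800.00·0.0226667 / (1 − 1.02267^(−18)).
Denominator 1 − (1+r)^(−18) = 0.331985038.
P = 18.1333 / 0.331985038 ≈ 54.62.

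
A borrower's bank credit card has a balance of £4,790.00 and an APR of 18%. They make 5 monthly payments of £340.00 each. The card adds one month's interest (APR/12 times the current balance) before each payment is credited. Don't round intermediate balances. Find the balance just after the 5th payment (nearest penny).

£3,408.42

Monthly rate r = 18%/12 = 1.5% = 0.015.
Each month: B ← B·(1+r) − £340.00.
Month 1: interest £71.85; balance after payment £4,521.85.
Month 2: interest £67.83; balance after payment £4,249.68.
Month 3: interest £63.75; balance after payment £3,973.42.
Month 4: interest £59.60; balance after payment £3,693.02.
Month 5: interest £55.40; balance after payment £3,408.42.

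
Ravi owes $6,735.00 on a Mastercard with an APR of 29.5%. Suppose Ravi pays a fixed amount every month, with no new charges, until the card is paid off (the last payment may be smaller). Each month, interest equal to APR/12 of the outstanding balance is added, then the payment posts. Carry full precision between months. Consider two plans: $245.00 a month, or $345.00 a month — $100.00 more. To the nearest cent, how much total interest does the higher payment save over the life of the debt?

Monthly rate r = 29.5%/12 = 2.45833% = 0.0245833.
At $245.00/mo: n = ⌈−ln(1 − rB₀/P)/ln(1+r)⌉ = 47 payments (last $93.60); total interest = total paid − $6,735.00 = $4,628.60.
At $345.00/mo: 27 payments (last $317.32); total interest $2,552.32.
Interest saved = $4,628.60 − $2,552.32 = $2,076.28.

$2,076.28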